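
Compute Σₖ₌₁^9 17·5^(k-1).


Sₙ = 17×(5^9 - 1)/(5 - 1)
= 17×(1953125 - 1)/4
= 17×1953124/4
= 8300777

S_9 = 8300777


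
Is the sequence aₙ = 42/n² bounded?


a₁ = 42, a₂ = 42/4, a₃ = 42/9, ...
0 < aₙ ≤ 42 for all n ≥ 1
The sequence IS bounded

Bounded (0 < aₙ ≤ 42)


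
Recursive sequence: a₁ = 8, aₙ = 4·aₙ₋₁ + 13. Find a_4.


Computing step by step:
a_1 = 8
a_2 = 45
a_3 = 193
a_4 = 785


a_4 = 785


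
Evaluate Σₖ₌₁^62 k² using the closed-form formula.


n = 62
n(n+1)(2n+1)/6 = 62×63×125/6
= 488250/6 = 81375

Σk² = 81375


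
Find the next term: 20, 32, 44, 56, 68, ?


Pattern: arithmetic (d=12)
Terms: 20, 32, 44, 56, 68
Next term = 80

Next term = 80


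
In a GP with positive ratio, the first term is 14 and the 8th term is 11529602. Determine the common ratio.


r^(n-1) = aₙ/a₁
r^7 = 11529602/14 = 823543
r = 823543^(1/7)
= 7

r = 7


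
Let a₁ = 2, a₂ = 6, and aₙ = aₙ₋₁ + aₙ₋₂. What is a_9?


Computing iteratively: 2, 6, 8, 14, 22, 36, 58, 94, 152
a_9 = 152

a_9 = 152


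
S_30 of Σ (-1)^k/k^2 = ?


S = -1 + 1/4 - 1/9 + 1/16 - 1/25 + 1/36 - 1/49 + 1/64 ± ...
= -0.8219
(Full series converges to -π²/12 ≈ -0.8225)

S_30 = -0.8219


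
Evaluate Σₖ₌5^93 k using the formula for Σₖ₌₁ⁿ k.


Σₖ₌5^93 k = Σₖ₌₁^93 k − Σₖ₌₁^4 k
= 93·94/2 − 4·5/2
= 4371 − 10 = 4361

Σk = 4361


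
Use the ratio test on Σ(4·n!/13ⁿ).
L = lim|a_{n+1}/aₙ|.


aₙ = 4·n!/13^n
a_{n+1}/aₙ = (n+1)!/13^(n+1) × 13^n/n!  (constant 4 cancels)
= (n+1)/13
L = lim(n→∞) (n+1)/13 = ∞
L > 1 → series DIVERGES

Diverges (ratio test: L = ∞ > 1)


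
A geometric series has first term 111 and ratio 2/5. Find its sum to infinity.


S∞ = a₁/(1-r) = 111/(1 - 2/5)
= 111/(3/5)
= 185

S∞ = 185


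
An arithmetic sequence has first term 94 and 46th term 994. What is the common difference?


d = (aₙ - a₁)/(n-1)
= (994 - 94)/(46-1)
= 900/45 = 20

d = 20


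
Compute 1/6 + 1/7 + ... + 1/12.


Σₖ₌6^12 1/k = 1/6 + 1/7 + 1/8 + 1/9 + 1/10 + 1/11 + 1/12
= 22727/27720
≈ 0.8199

Sum = 22727/27720 ≈ 0.8199


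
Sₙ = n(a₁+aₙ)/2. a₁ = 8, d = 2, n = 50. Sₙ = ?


aₙ = 8 + (50-1)×2 = 106
Sₙ = n(a₁+aₙ)/2 = 50×(8+106)/2
= 50×114/2 = 2850

S_50 = 2850


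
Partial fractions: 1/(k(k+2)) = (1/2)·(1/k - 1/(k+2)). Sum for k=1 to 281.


1/(k(k+2)) = (1/2)·(1/k - 1/(k+2)) (partial fractions)
Telescoping: Σ = (1/2)·(1 + 1/2 - 1/282 - 1/283) = 29786/39903

Sum = 29786/39903


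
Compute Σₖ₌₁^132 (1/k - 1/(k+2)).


Telescoping with gap 2: two head and two tail terms survive.
= (1 + 1/2) - (1/133 + 1/134)
= 3/2 - 1/133 - 1/134 = 13233/8911

Sum = 13233/8911


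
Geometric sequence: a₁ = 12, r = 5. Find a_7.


aₙ = a₁·r^(n-1)
= 12×5^6
= 12×15625
= 187500

a_7 = 187500


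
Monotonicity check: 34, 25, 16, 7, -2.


Differences: -9, -9, -9, -9
All differences < 0 → strictly DECREASING

Monotonically decreasing


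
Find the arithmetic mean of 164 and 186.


AM = (164 + 186)/2 = 350/2 = 175

AM = 175


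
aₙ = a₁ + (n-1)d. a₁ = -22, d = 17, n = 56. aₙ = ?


aₙ = a₁ + (n-1)d
= -22 + (56-1)×17
= -22 + 935
= 913

a_56 = 913


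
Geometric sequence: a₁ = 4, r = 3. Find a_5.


aₙ = a₁·r^(n-1)
= 4×3^4
= 4×81
= 324

a_5 = 324


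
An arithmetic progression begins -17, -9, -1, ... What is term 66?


aₙ = a₁ + (n-1)d
= -17 + (66-1)×8
= -17 + 520
= 503

a_66 = 503


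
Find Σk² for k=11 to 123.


Σₖ₌11^123 k² = Σₖ₌₁^123 k² − Σₖ₌₁^10 k²
= 123·124·247/6 − 10·11·21/6
= 627874 − 385 = 627489

Σk² = 627489


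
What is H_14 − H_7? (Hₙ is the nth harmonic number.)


Σₖ₌8^14 1/k = 1/8 + 1/9 + 1/10 + 1/11 + 1/12 + 1/13 + 1/14
= 237371/360360
≈ 0.6587

Sum = 237371/360360 ≈ 0.6587


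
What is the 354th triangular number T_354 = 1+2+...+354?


n(n+1)/2 = 354×355/2 = 125670/2 = 62835

Σk = 62835


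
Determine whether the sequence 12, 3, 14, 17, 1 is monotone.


Differences: -9, 11, 3, -16
Difference at position 2 is +11 (> 0) but position 1 is -9 (< 0) — sequence both rises and falls
→ NOT monotonic

Not monotonic


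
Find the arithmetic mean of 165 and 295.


AM = (165 + 295)/2 = 460/2 = 230

AM = 230


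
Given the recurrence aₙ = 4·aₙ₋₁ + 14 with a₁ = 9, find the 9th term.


Computing step by step:
a_1 = 9
a_2 = 50
a_3 = 214
a_4 = 870
a_5 = 3494
a_6 = 13990
a_7 = 55974
a_8 = 223910
a_9 = 895654


a_9 = 895654


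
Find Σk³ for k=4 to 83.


Σₖ₌4^83 k³ = [83·84/2]² − [3·4/2]²
= 12152196 − 36 = 12152160

Σk³ = 12152160


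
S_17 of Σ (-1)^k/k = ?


S = -1 + 1/2 - 1/3 + 1/4 - 1/5 + 1/6 - 1/7 + 1/8 ± ...
= -0.7217
(Full series converges to -ln(2) ≈ -0.6931)

S_17 = -0.7217


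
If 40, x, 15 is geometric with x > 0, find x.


GM = √(40×15) = √600 = 24.4949

GM = 24.4949


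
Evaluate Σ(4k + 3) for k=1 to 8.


Σ(4k+3) = 4·Σk + 3·n
= 4·36 + 3·8
= 144 + 24 = 168

Σ = 168


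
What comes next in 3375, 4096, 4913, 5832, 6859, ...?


Pattern: perfect cubes: n³
Terms: 3375, 4096, 4913, 5832, 6859
Next term = 8000

Next term = 8000


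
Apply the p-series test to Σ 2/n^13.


p-series test: Σ c/n^p converges if p > 1, diverges if p ≤ 1 (constant c > 0 doesn't affect convergence).
p = 13
13 > 1 → CONVERGES

Converges (p = 13 > 1)


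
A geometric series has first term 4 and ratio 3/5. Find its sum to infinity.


S∞ = a₁/(1-r) = 4/(1 - 3/5)
= 4/(2/5)
= 10

S∞ = 10


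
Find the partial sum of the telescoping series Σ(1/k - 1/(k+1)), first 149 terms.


Telescoping: adjacent terms cancel.
= 1/1 - 1/150
= 1 - 1/150 = 149/150

Sum = 149/150


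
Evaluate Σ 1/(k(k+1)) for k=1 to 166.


1/(k(k+1)) = 1/k - 1/(k+1) (partial fractions)
Telescoping: Σ = 1 - 1/167 = 166/167

Sum = 166/167


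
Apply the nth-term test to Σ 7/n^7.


lim(n→∞) 7/n^7 = 0
lim aₙ = 0 → nth-term test is INCONCLUSIVE
(Need other tests; this is actually a convergent p-series with p=7 > 1)

Inconclusive (lim aₙ = 0; need another test)


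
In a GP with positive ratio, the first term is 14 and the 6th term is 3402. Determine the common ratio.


r^(n-1) = aₙ/a₁
r^5 = 3402/14 = 243
r = 243^(1/5)
= 3

r = 3


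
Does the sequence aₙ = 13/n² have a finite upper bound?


a₁ = 13, a₂ = 13/4, a₃ = 13/9, ...
0 < aₙ ≤ 13 for all n ≥ 1
The sequence IS bounded

Bounded (0 < aₙ ≤ 13)


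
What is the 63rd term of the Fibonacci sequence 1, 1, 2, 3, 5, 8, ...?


Fibonacci sequence: 1, 1, 2, 3, 5, 8, 13, 21, 34, 55, 89, ...
F(63) = 6557470319842

F(63) = 6557470319842


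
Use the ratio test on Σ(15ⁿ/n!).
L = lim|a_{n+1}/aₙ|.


aₙ = 15^n/n!
a_{n+1}/aₙ = 15^(n+1)/(n+1)! × n!/15^n
= 15/(n+1)
L = lim(n→∞) 15/(n+1) = 0
L < 1 → series CONVERGES

Converges (ratio test: L = 0 < 1)


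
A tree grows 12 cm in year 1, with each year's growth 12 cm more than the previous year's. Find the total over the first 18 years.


aₙ = 12 + (18-1)×12 = 216
Sₙ = n(a₁+aₙ)/2 = 18×(12+216)/2
= 18×228/2 = 2052

S_18 = 2052


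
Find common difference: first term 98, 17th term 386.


d = (aₙ - a₁)/(n-1)
= (386 - 98)/(17-1)
= 288/16 = 18

d = 18


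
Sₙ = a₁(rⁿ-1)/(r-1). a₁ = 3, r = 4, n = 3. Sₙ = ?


Sₙ = 3×(4^3 - 1)/(4 - 1)
= 3×(64 - 1)/3
= 3×63/3
= 63

S_3 = 63


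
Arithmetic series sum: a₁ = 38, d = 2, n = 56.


aₙ = 38 + (56-1)×2 = 148
Sₙ = n(a₁+aₙ)/2 = 56×(38+148)/2
= 56×186/2 = 5208

S_56 = 5208


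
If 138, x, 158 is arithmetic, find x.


AM = (138 + 158)/2 = 296/2 = 148

AM = 148


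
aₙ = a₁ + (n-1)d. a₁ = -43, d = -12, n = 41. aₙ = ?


aₙ = a₁ + (n-1)d
= -43 + (41-1)×-12
= -43 - 480
= -523

a_41 = -523


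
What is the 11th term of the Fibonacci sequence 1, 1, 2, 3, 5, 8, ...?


Fibonacci sequence: 1, 1, 2, 3, 5, 8, 13, 21, 34, 55, 89
F(11) = 89

F(11) = 89


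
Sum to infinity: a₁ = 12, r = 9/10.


S∞ = a₁/(1-r) = 12/(1 - 9/10)
= 12/(1/10)
= 120

S∞ = 120


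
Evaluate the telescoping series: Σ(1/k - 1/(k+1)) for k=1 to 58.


Telescoping: adjacent terms cancel.
= 1/1 - 1/59
= 1 - 1/59 = 58/59

Sum = 58/59


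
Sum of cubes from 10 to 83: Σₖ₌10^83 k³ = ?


Σₖ₌10^83 k³ = [83·84/2]² − [9·10/2]²
= 12152196 − 2025 = 12150171

Σk³ = 12150171


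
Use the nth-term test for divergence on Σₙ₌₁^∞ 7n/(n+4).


lim(n→∞) 7n/(n+4) = 7/1 = 7  (divide numerator and denominator by n)
lim aₙ = 7 ≠ 0 → series DIVERGES

Diverges (lim aₙ = 7 ≠ 0)


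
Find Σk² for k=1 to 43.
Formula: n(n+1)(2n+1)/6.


n = 43
n(n+1)(2n+1)/6 = 43×44×87/6
= 164604/6 = 27434

Σk² = 27434


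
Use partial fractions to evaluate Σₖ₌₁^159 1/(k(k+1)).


1/(k(k+1)) = 1/k - 1/(k+1) (partial fractions)
Telescoping: Σ = 1 - 1/160 = 159/160

Sum = 159/160


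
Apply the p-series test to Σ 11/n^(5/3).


p-series test: Σ c/n^p converges if p > 1, diverges if p ≤ 1 (constant c > 0 doesn't affect convergence).
p = 5/3
5/3 > 1 → CONVERGES

Converges (p = 5/3 > 1)


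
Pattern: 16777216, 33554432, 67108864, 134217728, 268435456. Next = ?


Pattern: powers of 2: 2ⁿ
Terms: 16777216, 33554432, 67108864, 134217728, 268435456
Next term = 536870912

Next term = 536870912


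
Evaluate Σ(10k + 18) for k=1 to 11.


Σ(10k+18) = 10·Σk + 18·n
= 10·66 + 18·11
= 660 + 198 = 858

Σ = 858


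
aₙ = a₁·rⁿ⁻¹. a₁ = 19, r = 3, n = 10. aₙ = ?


aₙ = a₁·r^(n-1)
= 19×3^9
= 19×19683
= 373977

a_10 = 373977


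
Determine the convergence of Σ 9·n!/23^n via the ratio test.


aₙ = 9·n!/23^n
a_{n+1}/aₙ = (n+1)!/23^(n+1) × 23^n/n!  (constant 9 cancels)
= (n+1)/23
L = lim(n→∞) (n+1)/23 = ∞
L > 1 → series DIVERGES

Diverges (ratio test: L = ∞ > 1)


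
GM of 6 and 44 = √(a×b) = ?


GM = √(6×44) = √264 = 16.2481

GM = 16.2481


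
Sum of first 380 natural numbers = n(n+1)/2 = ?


n(n+1)/2 = 380×381/2 = 144780/2 = 72390

Σk = 72390


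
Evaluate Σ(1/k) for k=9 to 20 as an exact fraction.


Σₖ₌9^20 1/k = 1/9 + 1/10 + 1/11 + ... + 1/20
= 68276701/77597520
≈ 0.8799

Sum = 68276701/77597520 ≈ 0.8799


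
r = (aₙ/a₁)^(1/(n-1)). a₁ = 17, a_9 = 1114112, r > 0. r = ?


r^(n-1) = aₙ/a₁
r^8 = 1114112/17 = 65536
r = 65536^(1/8)
= ±4; taking r > 0 gives r = 4

r = 4


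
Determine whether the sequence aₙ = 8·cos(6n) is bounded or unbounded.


For all n, -1 ≤ cos(6n) ≤ 1, so -8 ≤ 8·cos(6n) ≤ 8
Lower bound: -8, Upper bound: 8
The sequence IS bounded

Bounded (-8 ≤ aₙ ≤ 8)


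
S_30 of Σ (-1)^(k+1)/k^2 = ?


S = 1 - 1/4 + 1/9 - 1/16 + 1/25 - 1/36 + 1/49 - 1/64 ± ...
= 0.8219
(Full series converges to +π²/12 ≈ +0.8225)

S_30 = 0.8219


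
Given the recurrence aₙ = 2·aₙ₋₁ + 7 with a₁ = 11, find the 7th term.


Computing step by step:
a_1 = 11
a_2 = 29
a_3 = 65
a_4 = 137
a_5 = 281
a_6 = 569
a_7 = 1145


a_7 = 1145


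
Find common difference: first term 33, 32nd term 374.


d = (aₙ - a₁)/(n-1)
= (374 - 33)/(32-1)
= 341/31 = 11

d = 11


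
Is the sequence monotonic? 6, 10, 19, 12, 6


Differences: 4, 9, -7, -6
Difference at position 1 is +4 (> 0) but position 3 is -7 (< 0) — sequence both rises and falls
→ NOT monotonic

Not monotonic


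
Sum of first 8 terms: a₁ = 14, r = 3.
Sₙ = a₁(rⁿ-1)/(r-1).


Sₙ = 14×(3^8 - 1)/(3 - 1)
= 14×(6561 - 1)/2
= 14×6560/2
= 45920

S_8 = 45920


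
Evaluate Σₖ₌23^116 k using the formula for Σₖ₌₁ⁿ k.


Σₖ₌23^116 k = Σₖ₌₁^116 k − Σₖ₌₁^22 k
= 116·117/2 − 22·23/2
= 6786 − 253 = 6533

Σk = 6533


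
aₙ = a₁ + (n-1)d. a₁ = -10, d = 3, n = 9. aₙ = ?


aₙ = a₁ + (n-1)d
= -10 + (9-1)×3
= -10 + 24
= 14

a_9 = 14


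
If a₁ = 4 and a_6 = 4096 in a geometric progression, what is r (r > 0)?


r^(n-1) = aₙ/a₁
r^5 = 4096/4 = 1024
r = 1024^(1/5)
= 4

r = 4


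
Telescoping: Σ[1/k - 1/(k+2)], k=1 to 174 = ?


Telescoping with gap 2: two head and two tail terms survive.
= (1 + 1/2) - (1/175 + 1/176)
= 3/2 - 1/175 - 1/176 = 45849/30800

Sum = 45849/30800


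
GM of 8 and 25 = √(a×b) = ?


GM = √(8×25) = √200 = 14.1421

GM = 14.1421


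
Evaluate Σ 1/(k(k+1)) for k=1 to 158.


1/(k(k+1)) = 1/k - 1/(k+1) (partial fractions)
Telescoping: Σ = 1 - 1/159 = 158/159

Sum = 158/159


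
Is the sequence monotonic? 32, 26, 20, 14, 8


Differences: -6, -6, -6, -6
All differences < 0 → strictly DECREASING

Monotonically decreasing


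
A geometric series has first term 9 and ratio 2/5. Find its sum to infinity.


S∞ = a₁/(1-r) = 9/(1 - 2/5)
= 9/(3/5)
= 15

S∞ = 15


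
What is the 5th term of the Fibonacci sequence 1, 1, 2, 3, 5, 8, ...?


Fibonacci sequence: 1, 1, 2, 3, 5
F(5) = 5

F(5) = 5


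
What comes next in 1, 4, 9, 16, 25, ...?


Pattern: perfect squares: n²
Terms: 1, 4, 9, 16, 25
Next term = 36

Next term = 36


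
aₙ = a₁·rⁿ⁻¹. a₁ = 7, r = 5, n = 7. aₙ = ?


aₙ = a₁·r^(n-1)
= 7×5^6
= 7×15625
= 109375

a_7 = 109375


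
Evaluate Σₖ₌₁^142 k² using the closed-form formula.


n = 142
n(n+1)(2n+1)/6 = 142×143×285/6
= 5787210/6 = 964535

Σk² = 964535


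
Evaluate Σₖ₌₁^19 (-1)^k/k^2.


S = -1 + 1/4 - 1/9 + 1/16 - 1/25 + 1/36 - 1/49 + 1/64 ± ...
= -0.8238
(Full series converges to -π²/12 ≈ -0.8225)

S_19 = -0.8238


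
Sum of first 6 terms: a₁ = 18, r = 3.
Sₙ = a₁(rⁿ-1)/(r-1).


Sₙ = 18×(3^6 - 1)/(3 - 1)
= 18×(729 - 1)/2
= 18×728/2
= 6552

S_6 = 6552


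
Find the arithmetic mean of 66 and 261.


AM = (66 + 261)/2 = 327/2 = 163.5

AM = 163.5


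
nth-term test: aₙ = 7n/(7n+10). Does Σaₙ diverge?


lim(n→∞) 7n/(7n+10) = 7/7 = 1  (divide numerator and denominator by n)
lim aₙ = 1 ≠ 0 → series DIVERGES

Diverges (lim aₙ = 1 ≠ 0)


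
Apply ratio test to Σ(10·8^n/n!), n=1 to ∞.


aₙ = 10·8^n/n!
a_{n+1}/aₙ = 8^(n+1)/(n+1)! × n!/8^n  (constant 10 cancels)
= 8/(n+1)
L = lim(n→∞) 8/(n+1) = 0
L < 1 → series CONVERGES

Converges (ratio test: L = 0 < 1)


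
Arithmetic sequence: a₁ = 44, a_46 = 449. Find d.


d = (aₙ - a₁)/(n-1)
= (449 - 44)/(46-1)
= 405/45 = 9

d = 9


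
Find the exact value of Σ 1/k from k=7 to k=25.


Σₖ₌7^25 1/k = 1/7 + 1/8 + 1/9 + ... + 1/25
= 12189421207/8923714800
≈ 1.366

Sum = 12189421207/8923714800 ≈ 1.366


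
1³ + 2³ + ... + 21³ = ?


n(n+1)/2 = 21×22/2 = 231
Σk³ = 231² = 53361

Σk³ = 53361


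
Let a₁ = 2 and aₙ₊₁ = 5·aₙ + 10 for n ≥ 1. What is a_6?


Computing step by step:
a_1 = 2
a_2 = 20
a_3 = 110
a_4 = 560
a_5 = 2810
a_6 = 14060


a_6 = 14060


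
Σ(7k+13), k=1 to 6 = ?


Σ(7k+13) = 7·Σk + 13·n
= 7·21 + 13·6
= 147 + 78 = 225

Σ = 225


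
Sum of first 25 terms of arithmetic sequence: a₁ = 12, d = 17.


aₙ = 12 + (25-1)×17 = 420
Sₙ = n(a₁+aₙ)/2 = 25×(12+420)/2
= 25×432/2 = 5400

S_25 = 5400


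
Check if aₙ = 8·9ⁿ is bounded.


aₙ = 8·9ⁿ → as n→∞, aₙ→∞ (since base 9 > 1)
No finite upper bound exists
The sequence is UNBOUNDED

Unbounded (aₙ → ∞ as n → ∞)


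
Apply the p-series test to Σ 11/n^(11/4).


p-series test: Σ c/n^p converges if p > 1, diverges if p ≤ 1 (constant c > 0 doesn't affect convergence).
p = 11/4
11/4 > 1 → CONVERGES

Converges (p = 11/4 > 1)


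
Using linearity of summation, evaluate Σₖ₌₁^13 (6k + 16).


Σ(6k+16) = 6·Σk + 16·n
= 6·91 + 16·13
= 546 + 208 = 754

Σ = 754


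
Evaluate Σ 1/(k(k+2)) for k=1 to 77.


1/(k(k+2)) = (1/2)·(1/k - 1/(k+2)) (partial fractions)
Telescoping: Σ = (1/2)·(1 + 1/2 - 1/78 - 1/79) = 4543/6162

Sum = 4543/6162


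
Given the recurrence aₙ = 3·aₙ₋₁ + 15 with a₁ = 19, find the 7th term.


Computing step by step:
a_1 = 19
a_2 = 72
a_3 = 231
a_4 = 708
a_5 = 2139
a_6 = 6432
a_7 = 19311


a_7 = 19311


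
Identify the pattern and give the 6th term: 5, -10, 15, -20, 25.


Pattern: alternating sign, magnitude arithmetic (d=5)
Terms: 5, -10, 15, -20, 25
Next term = -30

Next term = -30


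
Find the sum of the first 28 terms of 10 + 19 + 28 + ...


aₙ = 10 + (28-1)×9 = 253
Sₙ = n(a₁+aₙ)/2 = 28×(10+253)/2
= 28×263/2 = 3682

S_28 = 3682


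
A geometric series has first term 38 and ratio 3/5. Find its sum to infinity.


S∞ = a₁/(1-r) = 38/(1 - 3/5)
= 38/(2/5)
= 95

S∞ = 95


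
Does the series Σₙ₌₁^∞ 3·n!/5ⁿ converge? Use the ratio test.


aₙ = 3·n!/5^n
a_{n+1}/aₙ = (n+1)!/5^(n+1) × 5^n/n!  (constant 3 cancels)
= (n+1)/5
L = lim(n→∞) (n+1)/5 = ∞
L > 1 → series DIVERGES

Diverges (ratio test: L = ∞ > 1)


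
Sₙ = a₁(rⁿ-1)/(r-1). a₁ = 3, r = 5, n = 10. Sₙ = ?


Sₙ = 3×(5^10 - 1)/(5 - 1)
= 3×(9765625 - 1)/4
= 3×9765624/4
= 7324218

S_10 = 7324218


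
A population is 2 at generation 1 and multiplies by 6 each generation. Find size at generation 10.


aₙ = a₁·r^(n-1)
= 2×6^9
= 2×10077696
= 20155392

a_10 = 20155392


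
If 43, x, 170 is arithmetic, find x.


AM = (43 + 170)/2 = 213/2 = 106.5

AM = 106.5


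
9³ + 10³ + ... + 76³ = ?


Σₖ₌9^76 k³ = [76·77/2]² − [8·9/2]²
= 8561476 − 1296 = 8560180

Σk³ = 8560180


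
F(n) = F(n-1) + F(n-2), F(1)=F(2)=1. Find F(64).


Fibonacci sequence: 1, 1, 2, 3, 5, 8, 13, 21, 34, 55, 89, ...
F(64) = 10610209857723

F(64) = 10610209857723


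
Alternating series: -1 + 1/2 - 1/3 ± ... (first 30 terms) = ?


S = -1 + 1/2 - 1/3 + 1/4 - 1/5 + 1/6 - 1/7 + 1/8 ± ...
= -0.6768
(Full series converges to -ln(2) ≈ -0.6931)

S_30 = -0.6768


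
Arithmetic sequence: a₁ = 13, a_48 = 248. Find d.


d = (aₙ - a₁)/(n-1)
= (248 - 13)/(48-1)
= 235/47 = 5

d = 5


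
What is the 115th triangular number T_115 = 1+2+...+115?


n(n+1)/2 = 115×116/2 = 13340/2 = 6670

Σk = 6670


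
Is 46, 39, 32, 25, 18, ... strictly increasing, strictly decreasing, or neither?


Differences: -7, -7, -7, -7
All differences < 0 → strictly DECREASING

Monotonically decreasing


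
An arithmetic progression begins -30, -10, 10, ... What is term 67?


aₙ = a₁ + (n-1)d
= -30 + (67-1)×20
= -30 + 1320
= 1290

a_67 = 1290


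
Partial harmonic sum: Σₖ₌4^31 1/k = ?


Σₖ₌4^31 1/k = 1/4 + 1/5 + 1/6 + ... + 1/31
= 158404333811557/72201776446800
≈ 2.1939

Sum = 158404333811557/72201776446800 ≈ 2.1939


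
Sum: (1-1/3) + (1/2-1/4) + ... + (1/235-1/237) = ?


Telescoping with gap 2: two head and two tail terms survive.
= (1 + 1/2) - (1/236 + 1/237)
= 3/2 - 1/236 - 1/237 = 83425/55932

Sum = 83425/55932


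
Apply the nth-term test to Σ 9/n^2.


lim(n→∞) 9/n^2 = 0
lim aₙ = 0 → nth-term test is INCONCLUSIVE
(Need other tests; this is actually a convergent p-series with p=2 > 1)

Inconclusive (lim aₙ = 0; need another test)


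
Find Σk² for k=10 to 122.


Σₖ₌10^122 k² = Σₖ₌₁^122 k² − Σₖ₌₁^9 k²
= 122·123·245/6 − 9·10·19/6
= 612745 − 285 = 612460

Σk² = 612460


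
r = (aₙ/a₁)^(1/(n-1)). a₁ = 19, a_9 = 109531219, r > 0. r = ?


r^(n-1) = aₙ/a₁
r^8 = 109531219/19 = 5764801
r = 5764801^(1/8)
= ±7; taking r > 0 gives r = 7

r = 7


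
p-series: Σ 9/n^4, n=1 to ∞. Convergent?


p-series test: Σ c/n^p converges if p > 1, diverges if p ≤ 1 (constant c > 0 doesn't affect convergence).
p = 4
4 > 1 → CONVERGES

Converges (p = 4 > 1)


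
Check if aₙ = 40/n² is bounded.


a₁ = 40, a₂ = 40/4, a₃ = 40/9, ...
0 < aₙ ≤ 40 for all n ≥ 1
The sequence IS bounded

Bounded (0 < aₙ ≤ 40)


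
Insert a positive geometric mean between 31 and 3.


GM = √(31×3) = √93 = 9.6437

GM = 9.6437


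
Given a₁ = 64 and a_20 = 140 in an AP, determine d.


d = (aₙ - a₁)/(n-1)
= (140 - 64)/(20-1)
= 76/19 = 4

d = 4


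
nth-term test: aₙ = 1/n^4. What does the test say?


lim(n→∞) 1/n^4 = 0
lim aₙ = 0 → nth-term test is INCONCLUSIVE
(Need other tests; this is actually a convergent p-series with p=4 > 1)

Inconclusive (lim aₙ = 0; need another test)


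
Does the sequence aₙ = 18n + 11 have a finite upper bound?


aₙ = 18n + 11 → as n→∞, aₙ→∞
No finite upper bound exists
The sequence is UNBOUNDED

Unbounded (aₙ → ∞ as n → ∞)


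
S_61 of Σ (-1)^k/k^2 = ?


S = -1 + 1/4 - 1/9 + 1/16 - 1/25 + 1/36 - 1/49 + 1/64 ± ...
= -0.8226
(Full series converges to -π²/12 ≈ -0.8225)

S_61 = -0.8226


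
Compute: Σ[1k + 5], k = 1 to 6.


Σ(1k+5) = 1·Σk + 5·n
= 1·21 + 5·6
= 21 + 30 = 51

Σ = 51


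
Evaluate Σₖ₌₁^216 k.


n(n+1)/2 = 216×217/2 = 46872/2 = 23436

Σk = 23436


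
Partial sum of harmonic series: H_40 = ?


H_40 = 1/1 + 1/2 + 1/3 + ... + 1/40
= 2078178381193813/485721041551200
≈ 4.2785

H_40 = 2078178381193813/485721041551200 ≈ 4.2785


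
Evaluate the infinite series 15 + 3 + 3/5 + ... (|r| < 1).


S∞ = a₁/(1-r) = 15/(1 - 1/5)
= 15/(4/5)
= 75/4

S∞ = 75/4


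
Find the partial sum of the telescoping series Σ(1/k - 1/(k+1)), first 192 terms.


Telescoping: adjacent terms cancel.
= 1/1 - 1/193
= 1 - 1/193 = 192/193

Sum = 192/193


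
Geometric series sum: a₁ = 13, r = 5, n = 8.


Sₙ = 13×(5^8 - 1)/(5 - 1)
= 13×(390625 - 1)/4
= 13×390624/4
= 1269528

S_8 = 1269528


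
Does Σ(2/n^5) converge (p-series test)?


p-series test: Σ c/n^p converges if p > 1, diverges if p ≤ 1 (constant c > 0 doesn't affect convergence).
p = 5
5 > 1 → CONVERGES

Converges (p = 5 > 1)


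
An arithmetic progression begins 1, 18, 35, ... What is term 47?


aₙ = a₁ + (n-1)d
= 1 + (47-1)×17
= 1 + 782
= 783

a_47 = 783


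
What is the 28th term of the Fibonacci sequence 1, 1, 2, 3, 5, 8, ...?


Fibonacci sequence: 1, 1, 2, 3, 5, 8, 13, 21, 34, 55, 89, ...
F(28) = 317811

F(28) = 317811


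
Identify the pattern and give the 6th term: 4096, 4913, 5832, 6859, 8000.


Pattern: perfect cubes: n³
Terms: 4096, 4913, 5832, 6859, 8000
Next term = 9261

Next term = 9261


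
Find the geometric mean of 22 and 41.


GM = √(22×41) = √902 = 30.0333

GM = 30.0333


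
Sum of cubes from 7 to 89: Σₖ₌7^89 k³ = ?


Σₖ₌7^89 k³ = [89·90/2]² − [6·7/2]²
= 16040025 − 441 = 16039584

Σk³ = 16039584


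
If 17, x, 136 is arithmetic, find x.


AM = (17 + 136)/2 = 153/2 = 76.5

AM = 76.5


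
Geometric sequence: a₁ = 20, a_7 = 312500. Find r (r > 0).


r^(n-1) = aₙ/a₁
r^6 = 312500/20 = 15625
r = 15625^(1/6)
= ±5; taking r > 0 gives r = 5

r = 5


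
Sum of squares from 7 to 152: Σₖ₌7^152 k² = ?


Σₖ₌7^152 k² = Σₖ₌₁^152 k² − Σₖ₌₁^6 k²
= 152·153·305/6 − 6·7·13/6
= 1182180 − 91 = 1182089

Σk² = 1182089


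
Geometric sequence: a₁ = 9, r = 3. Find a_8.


aₙ = a₁·r^(n-1)
= 9×3^7
= 9×2187
= 19683

a_8 = 19683


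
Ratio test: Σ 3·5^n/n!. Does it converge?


aₙ = 3·5^n/n!
a_{n+1}/aₙ = 5^(n+1)/(n+1)! × n!/5^n  (constant 3 cancels)
= 5/(n+1)
L = lim(n→∞) 5/(n+1) = 0
L < 1 → series CONVERGES

Converges (ratio test: L = 0 < 1)


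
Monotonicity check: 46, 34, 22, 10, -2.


Differences: -12, -12, -12, -12
All differences < 0 → strictly DECREASING

Monotonically decreasing


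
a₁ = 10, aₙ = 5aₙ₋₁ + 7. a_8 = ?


Computing step by step:
a_1 = 10
a_2 = 57
a_3 = 292
a_4 = 1467
a_5 = 7342
a_6 = 36717
a_7 = 183592
a_8 = 917967


a_8 = 917967


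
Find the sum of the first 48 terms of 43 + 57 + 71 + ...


aₙ = 43 + (48-1)×14 = 701
Sₙ = n(a₁+aₙ)/2 = 48×(43+701)/2
= 48×744/2 = 17856

S_48 = 17856


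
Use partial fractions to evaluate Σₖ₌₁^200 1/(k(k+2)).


1/(k(k+2)) = (1/2)·(1/k - 1/(k+2)) (partial fractions)
Telescoping: Σ = (1/2)·(1 + 1/2 - 1/201 - 1/202) = 15125/20301

Sum = 15125/20301


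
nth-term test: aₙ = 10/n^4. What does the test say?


lim(n→∞) 10/n^4 = 0
lim aₙ = 0 → nth-term test is INCONCLUSIVE
(Need other tests; this is actually a convergent p-series with p=4 > 1)

Inconclusive (lim aₙ = 0; need another test)


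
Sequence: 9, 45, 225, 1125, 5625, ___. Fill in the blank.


Pattern: geometric (r=5)
Terms: 9, 45, 225, 1125, 5625
Next term = 28125

Next term = 28125


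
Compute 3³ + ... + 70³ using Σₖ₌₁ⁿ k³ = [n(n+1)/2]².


Σₖ₌3^70 k³ = [70·71/2]² − [2·3/2]²
= 6175225 − 9 = 6175216

Σk³ = 6175216


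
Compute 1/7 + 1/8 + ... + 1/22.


Σₖ₌7^22 1/k = 1/7 + 1/8 + 1/9 + ... + 1/22
= 32094677/25865840
≈ 1.2408

Sum = 32094677/25865840 ≈ 1.2408


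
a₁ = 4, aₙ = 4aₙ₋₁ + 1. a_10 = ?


Computing step by step:
a_1 = 4
a_2 = 17
a_3 = 69
a_4 = 277
a_5 = 1109
a_6 = 4437
a_7 = 17749
a_8 = 70997
a_9 = 283989
a_10 = 1135957


a_10 = 1135957


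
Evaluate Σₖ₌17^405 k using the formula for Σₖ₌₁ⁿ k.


Σₖ₌17^405 k = Σₖ₌₁^405 k − Σₖ₌₁^16 k
= 405·406/2 − 16·17/2
= 82215 − 136 = 82079

Σk = 82079


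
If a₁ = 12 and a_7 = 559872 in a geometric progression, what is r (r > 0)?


r^(n-1) = aₙ/a₁
r^6 = 559872/12 = 46656
r = 46656^(1/6)
= ±6; taking r > 0 gives r = 6

r = 6


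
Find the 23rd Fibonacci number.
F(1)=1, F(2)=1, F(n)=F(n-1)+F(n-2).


Fibonacci sequence: 1, 1, 2, 3, 5, 8, 13, 21, 34, 55, 89, ...
F(23) = 28657

F(23) = 28657


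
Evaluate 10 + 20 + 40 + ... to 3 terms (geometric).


Sₙ = 10×(2^3 - 1)/(2 - 1)
= 10×(8 - 1)/1
= 10×7/1
= 70

S_3 = 70


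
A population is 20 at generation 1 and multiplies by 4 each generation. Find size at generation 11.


aₙ = a₁·r^(n-1)
= 20×4^10
= 20×1048576
= 20971520

a_11 = 20971520


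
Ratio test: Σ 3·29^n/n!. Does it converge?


aₙ = 3·29^n/n!
a_{n+1}/aₙ = 29^(n+1)/(n+1)! × n!/29^n  (constant 3 cancels)
= 29/(n+1)
L = lim(n→∞) 29/(n+1) = 0
L < 1 → series CONVERGES

Converges (ratio test: L = 0 < 1)


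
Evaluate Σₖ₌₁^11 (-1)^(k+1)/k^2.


S = 1 - 1/4 + 1/9 - 1/16 + 1/25 - 1/36 + 1/49 - 1/64 ± ...
= 0.8262
(Full series converges to +π²/12 ≈ +0.8225)

S_11 = 0.8262


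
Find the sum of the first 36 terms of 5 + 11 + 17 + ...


aₙ = 5 + (36-1)×6 = 215
Sₙ = n(a₁+aₙ)/2 = 36×(5+215)/2
= 36×220/2 = 3960

S_36 = 3960


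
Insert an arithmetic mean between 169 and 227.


AM = (169 + 227)/2 = 396/2 = 198

AM = 198


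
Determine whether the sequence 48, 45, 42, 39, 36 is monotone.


Differences: -3, -3, -3, -3
All differences < 0 → strictly DECREASING

Monotonically decreasing


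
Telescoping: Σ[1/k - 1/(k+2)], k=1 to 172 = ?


Telescoping with gap 2: two head and two tail terms survive.
= (1 + 1/2) - (1/173 + 1/174)
= 3/2 - 1/173 - 1/174 = 22403/15051

Sum = 22403/15051


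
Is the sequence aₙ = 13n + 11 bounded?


aₙ = 13n + 11 → as n→∞, aₙ→∞
No finite upper bound exists
The sequence is UNBOUNDED

Unbounded (aₙ → ∞ as n → ∞)


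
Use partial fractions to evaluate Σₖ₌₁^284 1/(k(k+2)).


1/(k(k+2)) = (1/2)·(1/k - 1/(k+2)) (partial fractions)
Telescoping: Σ = (1/2)·(1 + 1/2 - 1/285 - 1/286) = 60847/81510

Sum = 60847/81510


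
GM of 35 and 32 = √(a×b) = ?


GM = √(35×32) = √1120 = 33.4664

GM = 33.4664


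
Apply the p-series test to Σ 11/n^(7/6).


p-series test: Σ c/n^p converges if p > 1, diverges if p ≤ 1 (constant c > 0 doesn't affect convergence).
p = 7/6
7/6 > 1 → CONVERGES

Converges (p = 7/6 > 1)


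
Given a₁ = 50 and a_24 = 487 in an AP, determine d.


d = (aₙ - a₁)/(n-1)
= (487 - 50)/(24-1)
= 437/23 = 19

d = 19


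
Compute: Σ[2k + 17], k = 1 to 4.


Σ(2k+17) = 2·Σk + 17·n
= 2·10 + 17·4
= 20 + 68 = 88

Σ = 88


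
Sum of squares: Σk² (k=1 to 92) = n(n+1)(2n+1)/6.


n = 92
n(n+1)(2n+1)/6 = 92×93×185/6
= 1582860/6 = 263810

Σk² = 263810


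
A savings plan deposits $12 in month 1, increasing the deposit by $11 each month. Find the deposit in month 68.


aₙ = a₁ + (n-1)d
= 12 + (68-1)×11
= 12 + 737
= 749

a_68 = 749


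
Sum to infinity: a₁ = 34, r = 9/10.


S∞ = a₁/(1-r) = 34/(1 - 9/10)
= 34/(1/10)
= 340

S∞ = 340


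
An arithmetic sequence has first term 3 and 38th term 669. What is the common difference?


d = (aₙ - a₁)/(n-1)
= (669 - 3)/(38-1)
= 666/37 = 18

d = 18


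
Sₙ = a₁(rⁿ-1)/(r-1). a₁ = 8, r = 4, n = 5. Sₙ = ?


Sₙ = 8×(4^5 - 1)/(4 - 1)
= 8×(1024 - 1)/3
= 8×1023/3
= 2728

S_5 = 2728


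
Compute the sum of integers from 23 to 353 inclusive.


Σₖ₌23^353 k = Σₖ₌₁^353 k − Σₖ₌₁^22 k
= 353·354/2 − 22·23/2
= 62481 − 253 = 62228

Σk = 62228


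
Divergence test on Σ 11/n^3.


lim(n→∞) 11/n^3 = 0
lim aₙ = 0 → nth-term test is INCONCLUSIVE
(Need other tests; this is actually a convergent p-series with p=3 > 1)

Inconclusive (lim aₙ = 0; need another test)


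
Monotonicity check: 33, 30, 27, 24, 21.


Differences: -3, -3, -3, -3
All differences < 0 → strictly DECREASING

Monotonically decreasing


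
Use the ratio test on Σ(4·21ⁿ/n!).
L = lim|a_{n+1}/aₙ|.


aₙ = 4·21^n/n!
a_{n+1}/aₙ = 21^(n+1)/(n+1)! × n!/21^n  (constant 4 cancels)
= 21/(n+1)
L = lim(n→∞) 21/(n+1) = 0
L < 1 → series CONVERGES

Converges (ratio test: L = 0 < 1)


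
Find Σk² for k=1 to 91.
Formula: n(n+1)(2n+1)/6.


n = 91
n(n+1)(2n+1)/6 = 91×92×183/6
= 1532076/6 = 255346

Σk² = 255346


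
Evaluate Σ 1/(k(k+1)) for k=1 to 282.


1/(k(k+1)) = 1/k - 1/(k+1) (partial fractions)
Telescoping: Σ = 1 - 1/283 = 282/283

Sum = 282/283


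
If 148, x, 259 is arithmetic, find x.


AM = (148 + 259)/2 = 407/2 = 203.5

AM = 203.5


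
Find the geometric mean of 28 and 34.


GM = √(28×34) = √952 = 30.8545

GM = 30.8545


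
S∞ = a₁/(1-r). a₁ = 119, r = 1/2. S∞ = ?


S∞ = a₁/(1-r) = 119/(1 - 1/2)
= 119/(1/2)
= 238

S∞ = 238


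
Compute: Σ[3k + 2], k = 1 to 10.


Σ(3k+2) = 3·Σk + 2·n
= 3·55 + 2·10
= 165 + 20 = 185

Σ = 185


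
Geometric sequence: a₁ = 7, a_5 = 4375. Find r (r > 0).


r^(n-1) = aₙ/a₁
r^4 = 4375/7 = 625
r = 625^(1/4)
= ±5; taking r > 0 gives r = 5

r = 5


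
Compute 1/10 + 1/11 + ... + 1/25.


Σₖ₌10^25 1/k = 1/10 + 1/11 + 1/12 + ... + 1/25
= 26422849771/26771144400
≈ 0.987

Sum = 26422849771/26771144400 ≈ 0.987


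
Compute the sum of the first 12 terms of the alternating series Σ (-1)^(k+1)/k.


S = 1 - 1/2 + 1/3 - 1/4 + 1/5 - 1/6 + 1/7 - 1/8 ± ...
= 0.6532
(Full series converges to +ln(2) ≈ +0.6931)

S_12 = 0.6532


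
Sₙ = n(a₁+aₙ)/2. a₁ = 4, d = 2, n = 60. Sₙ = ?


aₙ = 4 + (60-1)×2 = 122
Sₙ = n(a₁+aₙ)/2 = 60×(4+122)/2
= 60×126/2 = 3780

S_60 = 3780


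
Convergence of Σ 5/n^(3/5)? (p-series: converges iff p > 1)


p-series test: Σ c/n^p converges if p > 1, diverges if p ≤ 1 (constant c > 0 doesn't affect convergence).
p = 3/5
3/5 ≤ 1 → DIVERGES

Diverges (p = 3/5 ≤ 1)


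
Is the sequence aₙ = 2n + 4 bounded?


aₙ = 2n + 4 → as n→∞, aₙ→∞
No finite upper bound exists
The sequence is UNBOUNDED

Unbounded (aₙ → ∞ as n → ∞)


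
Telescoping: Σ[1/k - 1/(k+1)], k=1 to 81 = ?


Telescoping: adjacent terms cancel.
= 1/1 - 1/82
= 1 - 1/82 = 81/82

Sum = 81/82


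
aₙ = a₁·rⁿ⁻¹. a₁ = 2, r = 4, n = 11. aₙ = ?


aₙ = a₁·r^(n-1)
= 2×4^10
= 2×1048576
= 2097152

a_11 = 2097152


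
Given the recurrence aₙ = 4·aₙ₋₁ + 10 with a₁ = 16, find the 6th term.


Computing step by step:
a_1 = 16
a_2 = 74
a_3 = 306
a_4 = 1234
a_5 = 4946
a_6 = 19794


a_6 = 19794


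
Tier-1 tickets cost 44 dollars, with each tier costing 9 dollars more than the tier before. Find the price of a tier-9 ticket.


aₙ = a₁ + (n-1)d
= 44 + (9-1)×9
= 44 + 72
= 116

a_9 = 116


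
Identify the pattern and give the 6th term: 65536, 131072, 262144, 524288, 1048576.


Pattern: powers of 2: 2ⁿ
Terms: 65536, 131072, 262144, 524288, 1048576
Next term = 2097152

Next term = 2097152


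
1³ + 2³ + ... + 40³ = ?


n(n+1)/2 = 40×41/2 = 820
Σk³ = 820² = 672400

Σk³ = 672400


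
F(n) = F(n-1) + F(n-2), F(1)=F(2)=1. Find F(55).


Fibonacci sequence: 1, 1, 2, 3, 5, 8, 13, 21, 34, 55, 89, ...
F(55) = 139583862445

F(55) = 139583862445


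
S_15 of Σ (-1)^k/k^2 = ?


S = -1 + 1/4 - 1/9 + 1/16 - 1/25 + 1/36 - 1/49 + 1/64 ± ...
= -0.8245
(Full series converges to -π²/12 ≈ -0.8225)

S_15 = -0.8245


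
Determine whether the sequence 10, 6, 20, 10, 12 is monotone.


Differences: -4, 14, -10, 2
Difference at position 2 is +14 (> 0) but position 1 is -4 (< 0) — sequence both rises and falls
→ NOT monotonic

Not monotonic


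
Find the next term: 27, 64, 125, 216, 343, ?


Pattern: perfect cubes: n³
Terms: 27, 64, 125, 216, 343
Next term = 512

Next term = 512


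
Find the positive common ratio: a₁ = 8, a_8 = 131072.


r^(n-1) = aₙ/a₁
r^7 = 131072/8 = 16384
r = 16384^(1/7)
= 4

r = 4


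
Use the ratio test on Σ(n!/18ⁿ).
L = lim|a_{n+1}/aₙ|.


aₙ = n!/18^n
a_{n+1}/aₙ = (n+1)!/18^(n+1) × 18^n/n!
= (n+1)/18
L = lim(n→∞) (n+1)/18 = ∞
L > 1 → series DIVERGES

Diverges (ratio test: L = ∞ > 1)


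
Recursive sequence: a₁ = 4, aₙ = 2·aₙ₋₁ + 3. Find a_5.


Computing step by step:
a_1 = 4
a_2 = 11
a_3 = 25
a_4 = 53
a_5 = 109


a_5 = 109


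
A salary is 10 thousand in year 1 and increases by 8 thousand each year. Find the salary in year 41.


aₙ = a₁ + (n-1)d
= 10 + (41-1)×8
= 10 + 320
= 330

a_41 = 330


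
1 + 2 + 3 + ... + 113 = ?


n(n+1)/2 = 113×114/2 = 12882/2 = 6441

Σk = 6441


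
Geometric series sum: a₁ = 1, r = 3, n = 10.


Sₙ = 1×(3^10 - 1)/(3 - 1)
= 1×(59049 - 1)/2
= 1×59048/2
= 29524

S_10 = 29524


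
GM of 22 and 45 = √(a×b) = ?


GM = √(22×45) = √990 = 31.4643

GM = 31.4643


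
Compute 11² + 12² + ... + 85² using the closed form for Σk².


Σₖ₌11^85 k² = Σₖ₌₁^85 k² − Σₖ₌₁^10 k²
= 85·86·171/6 − 10·11·21/6
= 208335 − 385 = 207950

Σk² = 207950


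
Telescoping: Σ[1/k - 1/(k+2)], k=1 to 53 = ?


Telescoping with gap 2: two head and two tail terms survive.
= (1 + 1/2) - (1/54 + 1/55)
= 3/2 - 1/54 - 1/55 = 2173/1485

Sum = 2173/1485


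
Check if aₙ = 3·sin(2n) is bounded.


For all n, -1 ≤ sin(2n) ≤ 1, so -3 ≤ 3·sin(2n) ≤ 3
Lower bound: -3, Upper bound: 3
The sequence IS bounded

Bounded (-3 ≤ aₙ ≤ 3)


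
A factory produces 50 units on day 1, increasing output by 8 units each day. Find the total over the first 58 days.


aₙ = 50 + (58-1)×8 = 506
Sₙ = n(a₁+aₙ)/2 = 58×(50+506)/2
= 58×556/2 = 16124

S_58 = 16124


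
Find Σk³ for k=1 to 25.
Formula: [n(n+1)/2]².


n(n+1)/2 = 25×26/2 = 325
Σk³ = 325² = 105625

Σk³ = 105625


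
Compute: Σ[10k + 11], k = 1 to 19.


Σ(10k+11) = 10·Σk + 11·n
= 10·190 + 11·19
= 1900 + 209 = 2109

Σ = 2109


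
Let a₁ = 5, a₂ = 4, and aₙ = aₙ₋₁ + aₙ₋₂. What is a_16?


Computing iteratively: 5, 4, 9, 13, 22, 35, 57, 92, 149, 241, 390, 631, ...
a_16 = 4325

a_16 = 4325


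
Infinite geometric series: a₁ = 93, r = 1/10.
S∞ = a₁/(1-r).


S∞ = a₁/(1-r) = 93/(1 - 1/10)
= 93/(9/10)
= 310/3

S∞ = 310/3


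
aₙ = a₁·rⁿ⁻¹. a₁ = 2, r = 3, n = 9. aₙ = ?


aₙ = a₁·r^(n-1)
= 2×3^8
= 2×6561
= 13122

a_9 = 13122


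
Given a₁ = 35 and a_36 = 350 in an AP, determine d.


d = (aₙ - a₁)/(n-1)
= (350 - 35)/(36-1)
= 315/35 = 9

d = 9


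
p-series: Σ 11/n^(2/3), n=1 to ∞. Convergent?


p-series test: Σ c/n^p converges if p > 1, diverges if p ≤ 1 (constant c > 0 doesn't affect convergence).
p = 2/3
2/3 ≤ 1 → DIVERGES

Diverges (p = 2/3 ≤ 1)


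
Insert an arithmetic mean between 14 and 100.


AM = (14 + 100)/2 = 114/2 = 57

AM = 57


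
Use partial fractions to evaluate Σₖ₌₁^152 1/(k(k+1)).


1/(k(k+1)) = 1/k - 1/(k+1) (partial fractions)
Telescoping: Σ = 1 - 1/153 = 152/153

Sum = 152/153


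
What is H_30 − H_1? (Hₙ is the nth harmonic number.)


Σₖ₌2^30 1/k = 1/2 + 1/3 + 1/4 + ... + 1/30
= 6975593267347/2329089562800
≈ 2.995

Sum = 6975593267347/2329089562800 ≈ 2.995


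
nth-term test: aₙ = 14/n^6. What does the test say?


lim(n→∞) 14/n^6 = 0
lim aₙ = 0 → nth-term test is INCONCLUSIVE
(Need other tests; this is actually a convergent p-series with p=6 > 1)

Inconclusive (lim aₙ = 0; need another test)


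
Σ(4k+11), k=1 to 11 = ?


Σ(4k+11) = 4·Σk + 11·n
= 4·66 + 11·11
= 264 + 121 = 385

Σ = 385


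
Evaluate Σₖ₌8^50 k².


Σₖ₌8^50 k² = Σₖ₌₁^50 k² − Σₖ₌₁^7 k²
= 50·51·101/6 − 7·8·15/6
= 42925 − 140 = 42785

Σk² = 42785


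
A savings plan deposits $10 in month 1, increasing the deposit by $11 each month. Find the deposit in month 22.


aₙ = a₁ + (n-1)d
= 10 + (22-1)×11
= 10 + 231
= 241

a_22 = 241


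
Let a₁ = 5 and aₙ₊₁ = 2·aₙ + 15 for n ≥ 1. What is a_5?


Computing step by step:
a_1 = 5
a_2 = 25
a_3 = 65
a_4 = 145
a_5 = 305


a_5 = 305


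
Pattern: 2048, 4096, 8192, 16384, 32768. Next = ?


Pattern: powers of 2: 2ⁿ
Terms: 2048, 4096, 8192, 16384, 32768
Next term = 65536

Next term = 65536


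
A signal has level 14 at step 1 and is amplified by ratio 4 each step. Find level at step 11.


aₙ = a₁·r^(n-1)
= 14×4^10
= 14×1048576
= 14680064

a_11 = 14680064


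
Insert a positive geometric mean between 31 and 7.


GM = √(31×7) = √217 = 14.7309

GM = 14.7309


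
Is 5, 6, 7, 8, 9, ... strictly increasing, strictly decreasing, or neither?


Differences: 1, 1, 1, 1
All differences > 0 → strictly INCREASING

Monotonically increasing


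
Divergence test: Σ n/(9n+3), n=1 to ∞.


lim(n→∞) n/(9n+3) = 1/9 = 1/9  (divide numerator and denominator by n)
lim aₙ = 1/9 ≠ 0 → series DIVERGES

Diverges (lim aₙ = 1/9 ≠ 0)


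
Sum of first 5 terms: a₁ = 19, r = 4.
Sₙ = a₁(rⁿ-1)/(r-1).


Sₙ = 19×(4^5 - 1)/(4 - 1)
= 19×(1024 - 1)/3
= 19×1023/3
= 6479

S_5 = 6479


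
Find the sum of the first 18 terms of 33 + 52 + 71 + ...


aₙ = 33 + (18-1)×19 = 356
Sₙ = n(a₁+aₙ)/2 = 18×(33+356)/2
= 18×389/2 = 3501

S_18 = 3501


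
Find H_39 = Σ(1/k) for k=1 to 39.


H_39 = 1/1 + 1/2 + 1/3 + ... + 1/39
= 2066035355155033/485721041551200
≈ 4.2535

H_39 = 2066035355155033/485721041551200 ≈ 4.2535


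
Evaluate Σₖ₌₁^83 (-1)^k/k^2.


S = -1 + 1/4 - 1/9 + 1/16 - 1/25 + 1/36 - 1/49 + 1/64 ± ...
= -0.8225
(Full series converges to -π²/12 ≈ -0.8225)

S_83 = -0.8225


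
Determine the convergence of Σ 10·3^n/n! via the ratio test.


aₙ = 10·3^n/n!
a_{n+1}/aₙ = 3^(n+1)/(n+1)! × n!/3^n  (constant 10 cancels)
= 3/(n+1)
L = lim(n→∞) 3/(n+1) = 0
L < 1 → series CONVERGES

Converges (ratio test: L = 0 < 1)
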